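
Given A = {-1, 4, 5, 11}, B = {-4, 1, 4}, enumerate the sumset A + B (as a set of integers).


A + B = {a + b : a ∈ A, b ∈ B}.
Enumerate all |A|·|B| = 4·3 = 12 pairs (a, b) and collect distinct sums.
a = -1: -1+-4=-5, -1+1=0, -1+4=3
a = 4: 4+-4=0, 4+1=5, 4+4=8
a = 5: 5+-4=1, 5+1=6, 5+4=9
a = 11: 11+-4=7, 11+1=12, 11+4=15
Collecting distinct sums: A + B = {-5, 0, 1, 3, 5, 6, 7, 8, 9, 12, 15}
|A + B| = 11

A + B = {-5, 0, 1, 3, 5, 6, 7, 8, 9, 12, 15}


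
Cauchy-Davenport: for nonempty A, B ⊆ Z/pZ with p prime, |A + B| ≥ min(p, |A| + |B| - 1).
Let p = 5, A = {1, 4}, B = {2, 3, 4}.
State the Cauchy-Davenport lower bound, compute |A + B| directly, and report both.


Cauchy-Davenport: |A + B| ≥ min(p, |A| + |B| - 1) for A, B nonempty in Z/pZ.
|A| = 2, |B| = 3, p = 5.
CD lower bound = min(5, 2 + 3 - 1) = min(5, 4) = 4.
Compute A + B mod 5 directly:
a = 1: 1+2=3, 1+3=4, 1+4=0
a = 4: 4+2=1, 4+3=2, 4+4=3
A + B = {0, 1, 2, 3, 4}, so |A + B| = 5.
Verify: 5 ≥ 4? Yes ✓.

CD lower bound = 4, actual |A + B| = 5.


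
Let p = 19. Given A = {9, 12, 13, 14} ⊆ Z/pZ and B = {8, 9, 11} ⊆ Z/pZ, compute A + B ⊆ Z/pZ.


Work in Z/19Z: reduce every sum a + b modulo 19.
Enumerate all 12 pairs:
a = 9: 9+8=17, 9+9=18, 9+11=1
a = 12: 12+8=1, 12+9=2, 12+11=4
a = 13: 13+8=2, 13+9=3, 13+11=5
a = 14: 14+8=3, 14+9=4, 14+11=6
Distinct residues collected: {1, 2, 3, 4, 5, 6, 17, 18}
|A + B| = 8 (out of 19 total residues).

A + B = {1, 2, 3, 4, 5, 6, 17, 18}


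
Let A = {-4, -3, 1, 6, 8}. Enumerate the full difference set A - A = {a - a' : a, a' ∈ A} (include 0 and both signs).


A - A = {a - a' : a, a' ∈ A}.
Compute a - a' for each ordered pair (a, a'):
a = -4: -4--4=0, -4--3=-1, -4-1=-5, -4-6=-10, -4-8=-12
a = -3: -3--4=1, -3--3=0, -3-1=-4, -3-6=-9, -3-8=-11
a = 1: 1--4=5, 1--3=4, 1-1=0, 1-6=-5, 1-8=-7
a = 6: 6--4=10, 6--3=9, 6-1=5, 6-6=0, 6-8=-2
a = 8: 8--4=12, 8--3=11, 8-1=7, 8-6=2, 8-8=0
Collecting distinct values (and noting 0 appears from a-a):
A - A = {-12, -11, -10, -9, -7, -5, -4, -2, -1, 0, 1, 2, 4, 5, 7, 9, 10, 11, 12}
|A - A| = 19

A - A = {-12, -11, -10, -9, -7, -5, -4, -2, -1, 0, 1, 2, 4, 5, 7, 9, 10, 11, 12}


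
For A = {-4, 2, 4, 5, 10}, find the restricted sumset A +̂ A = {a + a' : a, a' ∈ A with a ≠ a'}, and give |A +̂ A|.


Restricted sumset: A +̂ A = {a + a' : a ∈ A, a' ∈ A, a ≠ a'}.
Equivalently, take A + A and drop any sum 2a that is achievable ONLY as a + a for a ∈ A (i.e. sums representable only with equal summands).
Enumerate pairs (a, a') with a < a' (symmetric, so each unordered pair gives one sum; this covers all a ≠ a'):
  -4 + 2 = -2
  -4 + 4 = 0
  -4 + 5 = 1
  -4 + 10 = 6
  2 + 4 = 6
  2 + 5 = 7
  2 + 10 = 12
  4 + 5 = 9
  4 + 10 = 14
  5 + 10 = 15
Collected distinct sums: {-2, 0, 1, 6, 7, 9, 12, 14, 15}
|A +̂ A| = 9
(Reference bound: |A +̂ A| ≥ 2|A| - 3 for |A| ≥ 2, with |A| = 5 giving ≥ 7.)

|A +̂ A| = 9


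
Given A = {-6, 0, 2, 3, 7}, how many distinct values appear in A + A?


A + A = {a + a' : a, a' ∈ A}; |A| = 5.
General bounds: 2|A| - 1 ≤ |A + A| ≤ |A|(|A|+1)/2, i.e. 9 ≤ |A + A| ≤ 15.
Lower bound 2|A|-1 is attained iff A is an arithmetic progression.
Enumerate sums a + a' for a ≤ a' (symmetric, so this suffices):
a = -6: -6+-6=-12, -6+0=-6, -6+2=-4, -6+3=-3, -6+7=1
a = 0: 0+0=0, 0+2=2, 0+3=3, 0+7=7
a = 2: 2+2=4, 2+3=5, 2+7=9
a = 3: 3+3=6, 3+7=10
a = 7: 7+7=14
Distinct sums: {-12, -6, -4, -3, 0, 1, 2, 3, 4, 5, 6, 7, 9, 10, 14}
|A + A| = 15

|A + A| = 15


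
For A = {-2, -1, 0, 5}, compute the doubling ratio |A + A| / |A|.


|A| = 4.
Compute A + A by enumerating all 16 pairs.
A + A = {-4, -3, -2, -1, 0, 3, 4, 5, 10}, so |A + A| = 9.
K = |A + A| / |A| = 9/4 (already in lowest terms) ≈ 2.2500.
Reference: AP of size 4 gives K = 7/4 ≈ 1.7500; a fully generic set of size 4 gives K ≈ 2.5000.

|A| = 4, |A + A| = 9, K = 9/4.


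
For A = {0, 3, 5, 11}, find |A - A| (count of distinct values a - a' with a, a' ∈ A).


A - A = {a - a' : a, a' ∈ A}; |A| = 4.
Bounds: 2|A|-1 ≤ |A - A| ≤ |A|² - |A| + 1, i.e. 7 ≤ |A - A| ≤ 13.
Note: 0 ∈ A - A always (from a - a). The set is symmetric: if d ∈ A - A then -d ∈ A - A.
Enumerate nonzero differences d = a - a' with a > a' (then include -d):
Positive differences: {2, 3, 5, 6, 8, 11}
Full difference set: {0} ∪ (positive diffs) ∪ (negative diffs).
|A - A| = 1 + 2·6 = 13 (matches direct enumeration: 13).

|A - A| = 13


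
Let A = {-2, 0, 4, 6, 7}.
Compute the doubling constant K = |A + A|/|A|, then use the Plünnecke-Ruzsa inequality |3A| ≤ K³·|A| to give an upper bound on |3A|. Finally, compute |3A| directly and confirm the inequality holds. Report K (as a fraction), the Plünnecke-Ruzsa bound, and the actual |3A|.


|A| = 5.
Step 1: Compute A + A by enumerating all 25 pairs.
A + A = {-4, -2, 0, 2, 4, 5, 6, 7, 8, 10, 11, 12, 13, 14}, so |A + A| = 14.
Step 2: Doubling constant K = |A + A|/|A| = 14/5 = 14/5 ≈ 2.8000.
Step 3: Plünnecke-Ruzsa gives |3A| ≤ K³·|A| = (2.8000)³ · 5 ≈ 109.7600.
Step 4: Compute 3A = A + A + A directly by enumerating all triples (a,b,c) ∈ A³; |3A| = 24.
Step 5: Check 24 ≤ 109.7600? Yes ✓.

K = 14/5, Plünnecke-Ruzsa bound K³|A| ≈ 109.7600, |3A| = 24, inequality holds.


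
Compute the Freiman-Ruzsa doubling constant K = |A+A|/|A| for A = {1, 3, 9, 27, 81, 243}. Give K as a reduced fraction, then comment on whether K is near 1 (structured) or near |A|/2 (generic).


|A| = 6.
Compute A + A by enumerating all 36 pairs.
A + A = {2, 4, 6, 10, 12, 18, 28, 30, 36, 54, 82, 84, 90, 108, 162, 244, 246, 252, 270, 324, 486}, so |A + A| = 21.
K = |A + A| / |A| = 21/6 = 7/2 ≈ 3.5000.
Reference: AP of size 6 gives K = 11/6 ≈ 1.8333; a fully generic set of size 6 gives K ≈ 3.5000.

|A| = 6, |A + A| = 21, K = 21/6 = 7/2.


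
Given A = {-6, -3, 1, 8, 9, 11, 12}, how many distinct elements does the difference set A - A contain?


A - A = {a - a' : a, a' ∈ A}; |A| = 7.
Bounds: 2|A|-1 ≤ |A - A| ≤ |A|² - |A| + 1, i.e. 13 ≤ |A - A| ≤ 43.
Note: 0 ∈ A - A always (from a - a). The set is symmetric: if d ∈ A - A then -d ∈ A - A.
Enumerate nonzero differences d = a - a' with a > a' (then include -d):
Positive differences: {1, 2, 3, 4, 7, 8, 10, 11, 12, 14, 15, 17, 18}
Full difference set: {0} ∪ (positive diffs) ∪ (negative diffs).
|A - A| = 1 + 2·13 = 27 (matches direct enumeration: 27).

|A - A| = 27


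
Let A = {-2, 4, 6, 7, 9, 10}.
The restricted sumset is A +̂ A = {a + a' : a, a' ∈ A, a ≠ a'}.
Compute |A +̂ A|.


Restricted sumset: A +̂ A = {a + a' : a ∈ A, a' ∈ A, a ≠ a'}.
Equivalently, take A + A and drop any sum 2a that is achievable ONLY as a + a for a ∈ A (i.e. sums representable only with equal summands).
Enumerate pairs (a, a') with a < a' (symmetric, so each unordered pair gives one sum; this covers all a ≠ a'):
  -2 + 4 = 2
  -2 + 6 = 4
  -2 + 7 = 5
  -2 + 9 = 7
  -2 + 10 = 8
  4 + 6 = 10
  4 + 7 = 11
  4 + 9 = 13
  4 + 10 = 14
  6 + 7 = 13
  6 + 9 = 15
  6 + 10 = 16
  7 + 9 = 16
  7 + 10 = 17
  9 + 10 = 19
Collected distinct sums: {2, 4, 5, 7, 8, 10, 11, 13, 14, 15, 16, 17, 19}
|A +̂ A| = 13
(Reference bound: |A +̂ A| ≥ 2|A| - 3 for |A| ≥ 2, with |A| = 6 giving ≥ 9.)

|A +̂ A| = 13


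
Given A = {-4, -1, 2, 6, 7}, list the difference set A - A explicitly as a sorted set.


A - A = {a - a' : a, a' ∈ A}.
Compute a - a' for each ordered pair (a, a'):
a = -4: -4--4=0, -4--1=-3, -4-2=-6, -4-6=-10, -4-7=-11
a = -1: -1--4=3, -1--1=0, -1-2=-3, -1-6=-7, -1-7=-8
a = 2: 2--4=6, 2--1=3, 2-2=0, 2-6=-4, 2-7=-5
a = 6: 6--4=10, 6--1=7, 6-2=4, 6-6=0, 6-7=-1
a = 7: 7--4=11, 7--1=8, 7-2=5, 7-6=1, 7-7=0
Collecting distinct values (and noting 0 appears from a-a):
A - A = {-11, -10, -8, -7, -6, -5, -4, -3, -1, 0, 1, 3, 4, 5, 6, 7, 8, 10, 11}
|A - A| = 19

A - A = {-11, -10, -8, -7, -6, -5, -4, -3, -1, 0, 1, 3, 4, 5, 6, 7, 8, 10, 11}


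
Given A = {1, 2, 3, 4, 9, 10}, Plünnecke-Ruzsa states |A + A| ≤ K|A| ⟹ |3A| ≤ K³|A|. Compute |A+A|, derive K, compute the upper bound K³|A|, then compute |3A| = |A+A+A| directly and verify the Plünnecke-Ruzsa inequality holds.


|A| = 6.
Step 1: Compute A + A by enumerating all 36 pairs.
A + A = {2, 3, 4, 5, 6, 7, 8, 10, 11, 12, 13, 14, 18, 19, 20}, so |A + A| = 15.
Step 2: Doubling constant K = |A + A|/|A| = 15/6 = 15/6 ≈ 2.5000.
Step 3: Plünnecke-Ruzsa gives |3A| ≤ K³·|A| = (2.5000)³ · 6 ≈ 93.7500.
Step 4: Compute 3A = A + A + A directly by enumerating all triples (a,b,c) ∈ A³; |3A| = 26.
Step 5: Check 26 ≤ 93.7500? Yes ✓.

K = 15/6, Plünnecke-Ruzsa bound K³|A| ≈ 93.7500, |3A| = 26, inequality holds.


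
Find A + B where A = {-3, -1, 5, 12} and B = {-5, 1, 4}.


A + B = {a + b : a ∈ A, b ∈ B}.
Enumerate all |A|·|B| = 4·3 = 12 pairs (a, b) and collect distinct sums.
a = -3: -3+-5=-8, -3+1=-2, -3+4=1
a = -1: -1+-5=-6, -1+1=0, -1+4=3
a = 5: 5+-5=0, 5+1=6, 5+4=9
a = 12: 12+-5=7, 12+1=13, 12+4=16
Collecting distinct sums: A + B = {-8, -6, -2, 0, 1, 3, 6, 7, 9, 13, 16}
|A + B| = 11

A + B = {-8, -6, -2, 0, 1, 3, 6, 7, 9, 13, 16}


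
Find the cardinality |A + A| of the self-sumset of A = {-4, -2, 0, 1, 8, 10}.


A + A = {a + a' : a, a' ∈ A}; |A| = 6.
General bounds: 2|A| - 1 ≤ |A + A| ≤ |A|(|A|+1)/2, i.e. 11 ≤ |A + A| ≤ 21.
Lower bound 2|A|-1 is attained iff A is an arithmetic progression.
Enumerate sums a + a' for a ≤ a' (symmetric, so this suffices):
a = -4: -4+-4=-8, -4+-2=-6, -4+0=-4, -4+1=-3, -4+8=4, -4+10=6
a = -2: -2+-2=-4, -2+0=-2, -2+1=-1, -2+8=6, -2+10=8
a = 0: 0+0=0, 0+1=1, 0+8=8, 0+10=10
a = 1: 1+1=2, 1+8=9, 1+10=11
a = 8: 8+8=16, 8+10=18
a = 10: 10+10=20
Distinct sums: {-8, -6, -4, -3, -2, -1, 0, 1, 2, 4, 6, 8, 9, 10, 11, 16, 18, 20}
|A + A| = 18

|A + A| = 18


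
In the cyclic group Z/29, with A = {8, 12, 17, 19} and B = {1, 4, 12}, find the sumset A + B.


Work in Z/29Z: reduce every sum a + b modulo 29.
Enumerate all 12 pairs:
a = 8: 8+1=9, 8+4=12, 8+12=20
a = 12: 12+1=13, 12+4=16, 12+12=24
a = 17: 17+1=18, 17+4=21, 17+12=0
a = 19: 19+1=20, 19+4=23, 19+12=2
Distinct residues collected: {0, 2, 9, 12, 13, 16, 18, 20, 21, 23, 24}
|A + B| = 11 (out of 29 total residues).

A + B = {0, 2, 9, 12, 13, 16, 18, 20, 21, 23, 24}


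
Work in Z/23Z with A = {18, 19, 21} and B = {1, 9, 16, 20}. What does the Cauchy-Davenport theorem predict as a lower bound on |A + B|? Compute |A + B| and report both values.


Cauchy-Davenport: |A + B| ≥ min(p, |A| + |B| - 1) for A, B nonempty in Z/pZ.
|A| = 3, |B| = 4, p = 23.
CD lower bound = min(23, 3 + 4 - 1) = min(23, 6) = 6.
Compute A + B mod 23 directly:
a = 18: 18+1=19, 18+9=4, 18+16=11, 18+20=15
a = 19: 19+1=20, 19+9=5, 19+16=12, 19+20=16
a = 21: 21+1=22, 21+9=7, 21+16=14, 21+20=18
A + B = {4, 5, 7, 11, 12, 14, 15, 16, 18, 19, 20, 22}, so |A + B| = 12.
Verify: 12 ≥ 6? Yes ✓.

CD lower bound = 6, actual |A + B| = 12.


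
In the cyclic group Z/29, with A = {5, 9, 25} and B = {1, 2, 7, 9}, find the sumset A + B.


Work in Z/29Z: reduce every sum a + b modulo 29.
Enumerate all 12 pairs:
a = 5: 5+1=6, 5+2=7, 5+7=12, 5+9=14
a = 9: 9+1=10, 9+2=11, 9+7=16, 9+9=18
a = 25: 25+1=26, 25+2=27, 25+7=3, 25+9=5
Distinct residues collected: {3, 5, 6, 7, 10, 11, 12, 14, 16, 18, 26, 27}
|A + B| = 12 (out of 29 total residues).

A + B = {3, 5, 6, 7, 10, 11, 12, 14, 16, 18, 26, 27}


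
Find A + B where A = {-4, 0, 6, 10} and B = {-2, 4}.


A + B = {a + b : a ∈ A, b ∈ B}.
Enumerate all |A|·|B| = 4·2 = 8 pairs (a, b) and collect distinct sums.
a = -4: -4+-2=-6, -4+4=0
a = 0: 0+-2=-2, 0+4=4
a = 6: 6+-2=4, 6+4=10
a = 10: 10+-2=8, 10+4=14
Collecting distinct sums: A + B = {-6, -2, 0, 4, 8, 10, 14}
|A + B| = 7

A + B = {-6, -2, 0, 4, 8, 10, 14}


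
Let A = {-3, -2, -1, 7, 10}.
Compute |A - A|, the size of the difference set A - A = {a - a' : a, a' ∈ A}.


A - A = {a - a' : a, a' ∈ A}; |A| = 5.
Bounds: 2|A|-1 ≤ |A - A| ≤ |A|² - |A| + 1, i.e. 9 ≤ |A - A| ≤ 21.
Note: 0 ∈ A - A always (from a - a). The set is symmetric: if d ∈ A - A then -d ∈ A - A.
Enumerate nonzero differences d = a - a' with a > a' (then include -d):
Positive differences: {1, 2, 3, 8, 9, 10, 11, 12, 13}
Full difference set: {0} ∪ (positive diffs) ∪ (negative diffs).
|A - A| = 1 + 2·9 = 19 (matches direct enumeration: 19).

|A - A| = 19


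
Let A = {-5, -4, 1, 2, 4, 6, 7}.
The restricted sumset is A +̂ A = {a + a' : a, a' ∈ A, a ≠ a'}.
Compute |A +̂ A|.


Restricted sumset: A +̂ A = {a + a' : a ∈ A, a' ∈ A, a ≠ a'}.
Equivalently, take A + A and drop any sum 2a that is achievable ONLY as a + a for a ∈ A (i.e. sums representable only with equal summands).
Enumerate pairs (a, a') with a < a' (symmetric, so each unordered pair gives one sum; this covers all a ≠ a'):
  -5 + -4 = -9
  -5 + 1 = -4
  -5 + 2 = -3
  -5 + 4 = -1
  -5 + 6 = 1
  -5 + 7 = 2
  -4 + 1 = -3
  -4 + 2 = -2
  -4 + 4 = 0
  -4 + 6 = 2
  -4 + 7 = 3
  1 + 2 = 3
  1 + 4 = 5
  1 + 6 = 7
  1 + 7 = 8
  2 + 4 = 6
  2 + 6 = 8
  2 + 7 = 9
  4 + 6 = 10
  4 + 7 = 11
  6 + 7 = 13
Collected distinct sums: {-9, -4, -3, -2, -1, 0, 1, 2, 3, 5, 6, 7, 8, 9, 10, 11, 13}
|A +̂ A| = 17
(Reference bound: |A +̂ A| ≥ 2|A| - 3 for |A| ≥ 2, with |A| = 7 giving ≥ 11.)

|A +̂ A| = 17


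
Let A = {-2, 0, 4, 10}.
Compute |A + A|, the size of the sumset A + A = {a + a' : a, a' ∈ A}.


A + A = {a + a' : a, a' ∈ A}; |A| = 4.
General bounds: 2|A| - 1 ≤ |A + A| ≤ |A|(|A|+1)/2, i.e. 7 ≤ |A + A| ≤ 10.
Lower bound 2|A|-1 is attained iff A is an arithmetic progression.
Enumerate sums a + a' for a ≤ a' (symmetric, so this suffices):
a = -2: -2+-2=-4, -2+0=-2, -2+4=2, -2+10=8
a = 0: 0+0=0, 0+4=4, 0+10=10
a = 4: 4+4=8, 4+10=14
a = 10: 10+10=20
Distinct sums: {-4, -2, 0, 2, 4, 8, 10, 14, 20}
|A + A| = 9

|A + A| = 9


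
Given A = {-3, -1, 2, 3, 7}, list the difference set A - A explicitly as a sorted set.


A - A = {a - a' : a, a' ∈ A}.
Compute a - a' for each ordered pair (a, a'):
a = -3: -3--3=0, -3--1=-2, -3-2=-5, -3-3=-6, -3-7=-10
a = -1: -1--3=2, -1--1=0, -1-2=-3, -1-3=-4, -1-7=-8
a = 2: 2--3=5, 2--1=3, 2-2=0, 2-3=-1, 2-7=-5
a = 3: 3--3=6, 3--1=4, 3-2=1, 3-3=0, 3-7=-4
a = 7: 7--3=10, 7--1=8, 7-2=5, 7-3=4, 7-7=0
Collecting distinct values (and noting 0 appears from a-a):
A - A = {-10, -8, -6, -5, -4, -3, -2, -1, 0, 1, 2, 3, 4, 5, 6, 8, 10}
|A - A| = 17

A - A = {-10, -8, -6, -5, -4, -3, -2, -1, 0, 1, 2, 3, 4, 5, 6, 8, 10}


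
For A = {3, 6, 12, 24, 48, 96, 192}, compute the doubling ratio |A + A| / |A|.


|A| = 7.
Compute A + A by enumerating all 49 pairs.
A + A = {6, 9, 12, 15, 18, 24, 27, 30, 36, 48, 51, 54, 60, 72, 96, 99, 102, 108, 120, 144, 192, 195, 198, 204, 216, 240, 288, 384}, so |A + A| = 28.
K = |A + A| / |A| = 28/7 = 4/1 ≈ 4.0000.
Reference: AP of size 7 gives K = 13/7 ≈ 1.8571; a fully generic set of size 7 gives K ≈ 4.0000.

|A| = 7, |A + A| = 28, K = 28/7 = 4/1.


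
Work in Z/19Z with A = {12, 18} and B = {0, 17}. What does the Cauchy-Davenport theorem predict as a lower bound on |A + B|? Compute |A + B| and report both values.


Cauchy-Davenport: |A + B| ≥ min(p, |A| + |B| - 1) for A, B nonempty in Z/pZ.
|A| = 2, |B| = 2, p = 19.
CD lower bound = min(19, 2 + 2 - 1) = min(19, 3) = 3.
Compute A + B mod 19 directly:
a = 12: 12+0=12, 12+17=10
a = 18: 18+0=18, 18+17=16
A + B = {10, 12, 16, 18}, so |A + B| = 4.
Verify: 4 ≥ 3? Yes ✓.

CD lower bound = 3, actual |A + B| = 4.


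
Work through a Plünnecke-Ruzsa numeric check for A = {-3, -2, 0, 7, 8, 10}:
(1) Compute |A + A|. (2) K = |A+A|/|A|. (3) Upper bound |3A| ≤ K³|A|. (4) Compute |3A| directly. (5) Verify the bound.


|A| = 6.
Step 1: Compute A + A by enumerating all 36 pairs.
A + A = {-6, -5, -4, -3, -2, 0, 4, 5, 6, 7, 8, 10, 14, 15, 16, 17, 18, 20}, so |A + A| = 18.
Step 2: Doubling constant K = |A + A|/|A| = 18/6 = 18/6 ≈ 3.0000.
Step 3: Plünnecke-Ruzsa gives |3A| ≤ K³·|A| = (3.0000)³ · 6 ≈ 162.0000.
Step 4: Compute 3A = A + A + A directly by enumerating all triples (a,b,c) ∈ A³; |3A| = 36.
Step 5: Check 36 ≤ 162.0000? Yes ✓.

K = 18/6, Plünnecke-Ruzsa bound K³|A| ≈ 162.0000, |3A| = 36, inequality holds.


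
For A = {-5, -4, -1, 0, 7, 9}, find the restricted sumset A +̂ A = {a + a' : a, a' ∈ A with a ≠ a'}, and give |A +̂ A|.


Restricted sumset: A +̂ A = {a + a' : a ∈ A, a' ∈ A, a ≠ a'}.
Equivalently, take A + A and drop any sum 2a that is achievable ONLY as a + a for a ∈ A (i.e. sums representable only with equal summands).
Enumerate pairs (a, a') with a < a' (symmetric, so each unordered pair gives one sum; this covers all a ≠ a'):
  -5 + -4 = -9
  -5 + -1 = -6
  -5 + 0 = -5
  -5 + 7 = 2
  -5 + 9 = 4
  -4 + -1 = -5
  -4 + 0 = -4
  -4 + 7 = 3
  -4 + 9 = 5
  -1 + 0 = -1
  -1 + 7 = 6
  -1 + 9 = 8
  0 + 7 = 7
  0 + 9 = 9
  7 + 9 = 16
Collected distinct sums: {-9, -6, -5, -4, -1, 2, 3, 4, 5, 6, 7, 8, 9, 16}
|A +̂ A| = 14
(Reference bound: |A +̂ A| ≥ 2|A| - 3 for |A| ≥ 2, with |A| = 6 giving ≥ 9.)

|A +̂ A| = 14


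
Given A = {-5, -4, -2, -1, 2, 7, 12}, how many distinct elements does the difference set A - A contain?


A - A = {a - a' : a, a' ∈ A}; |A| = 7.
Bounds: 2|A|-1 ≤ |A - A| ≤ |A|² - |A| + 1, i.e. 13 ≤ |A - A| ≤ 43.
Note: 0 ∈ A - A always (from a - a). The set is symmetric: if d ∈ A - A then -d ∈ A - A.
Enumerate nonzero differences d = a - a' with a > a' (then include -d):
Positive differences: {1, 2, 3, 4, 5, 6, 7, 8, 9, 10, 11, 12, 13, 14, 16, 17}
Full difference set: {0} ∪ (positive diffs) ∪ (negative diffs).
|A - A| = 1 + 2·16 = 33 (matches direct enumeration: 33).

|A - A| = 33


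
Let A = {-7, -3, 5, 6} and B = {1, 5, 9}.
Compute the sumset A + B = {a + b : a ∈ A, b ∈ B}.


A + B = {a + b : a ∈ A, b ∈ B}.
Enumerate all |A|·|B| = 4·3 = 12 pairs (a, b) and collect distinct sums.
a = -7: -7+1=-6, -7+5=-2, -7+9=2
a = -3: -3+1=-2, -3+5=2, -3+9=6
a = 5: 5+1=6, 5+5=10, 5+9=14
a = 6: 6+1=7, 6+5=11, 6+9=15
Collecting distinct sums: A + B = {-6, -2, 2, 6, 7, 10, 11, 14, 15}
|A + B| = 9

A + B = {-6, -2, 2, 6, 7, 10, 11, 14, 15}


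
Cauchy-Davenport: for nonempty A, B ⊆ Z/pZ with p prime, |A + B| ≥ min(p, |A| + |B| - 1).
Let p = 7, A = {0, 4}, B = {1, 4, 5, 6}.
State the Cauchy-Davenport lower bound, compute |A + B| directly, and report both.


Cauchy-Davenport: |A + B| ≥ min(p, |A| + |B| - 1) for A, B nonempty in Z/pZ.
|A| = 2, |B| = 4, p = 7.
CD lower bound = min(7, 2 + 4 - 1) = min(7, 5) = 5.
Compute A + B mod 7 directly:
a = 0: 0+1=1, 0+4=4, 0+5=5, 0+6=6
a = 4: 4+1=5, 4+4=1, 4+5=2, 4+6=3
A + B = {1, 2, 3, 4, 5, 6}, so |A + B| = 6.
Verify: 6 ≥ 5? Yes ✓.

CD lower bound = 5, actual |A + B| = 6.


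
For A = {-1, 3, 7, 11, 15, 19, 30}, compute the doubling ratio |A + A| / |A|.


|A| = 7.
Compute A + A by enumerating all 49 pairs.
A + A = {-2, 2, 6, 10, 14, 18, 22, 26, 29, 30, 33, 34, 37, 38, 41, 45, 49, 60}, so |A + A| = 18.
K = |A + A| / |A| = 18/7 (already in lowest terms) ≈ 2.5714.
Reference: AP of size 7 gives K = 13/7 ≈ 1.8571; a fully generic set of size 7 gives K ≈ 4.0000.

|A| = 7, |A + A| = 18, K = 18/7.


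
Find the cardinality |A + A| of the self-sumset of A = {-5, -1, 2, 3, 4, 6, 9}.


A + A = {a + a' : a, a' ∈ A}; |A| = 7.
General bounds: 2|A| - 1 ≤ |A + A| ≤ |A|(|A|+1)/2, i.e. 13 ≤ |A + A| ≤ 28.
Lower bound 2|A|-1 is attained iff A is an arithmetic progression.
Enumerate sums a + a' for a ≤ a' (symmetric, so this suffices):
a = -5: -5+-5=-10, -5+-1=-6, -5+2=-3, -5+3=-2, -5+4=-1, -5+6=1, -5+9=4
a = -1: -1+-1=-2, -1+2=1, -1+3=2, -1+4=3, -1+6=5, -1+9=8
a = 2: 2+2=4, 2+3=5, 2+4=6, 2+6=8, 2+9=11
a = 3: 3+3=6, 3+4=7, 3+6=9, 3+9=12
a = 4: 4+4=8, 4+6=10, 4+9=13
a = 6: 6+6=12, 6+9=15
a = 9: 9+9=18
Distinct sums: {-10, -6, -3, -2, -1, 1, 2, 3, 4, 5, 6, 7, 8, 9, 10, 11, 12, 13, 15, 18}
|A + A| = 20

|A + A| = 20


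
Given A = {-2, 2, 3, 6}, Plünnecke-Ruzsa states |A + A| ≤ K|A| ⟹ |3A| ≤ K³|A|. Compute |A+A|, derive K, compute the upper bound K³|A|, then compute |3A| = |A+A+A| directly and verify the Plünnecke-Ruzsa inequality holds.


|A| = 4.
Step 1: Compute A + A by enumerating all 16 pairs.
A + A = {-4, 0, 1, 4, 5, 6, 8, 9, 12}, so |A + A| = 9.
Step 2: Doubling constant K = |A + A|/|A| = 9/4 = 9/4 ≈ 2.2500.
Step 3: Plünnecke-Ruzsa gives |3A| ≤ K³·|A| = (2.2500)³ · 4 ≈ 45.5625.
Step 4: Compute 3A = A + A + A directly by enumerating all triples (a,b,c) ∈ A³; |3A| = 16.
Step 5: Check 16 ≤ 45.5625? Yes ✓.

K = 9/4, Plünnecke-Ruzsa bound K³|A| ≈ 45.5625, |3A| = 16, inequality holds.


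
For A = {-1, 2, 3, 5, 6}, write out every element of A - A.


A - A = {a - a' : a, a' ∈ A}.
Compute a - a' for each ordered pair (a, a'):
a = -1: -1--1=0, -1-2=-3, -1-3=-4, -1-5=-6, -1-6=-7
a = 2: 2--1=3, 2-2=0, 2-3=-1, 2-5=-3, 2-6=-4
a = 3: 3--1=4, 3-2=1, 3-3=0, 3-5=-2, 3-6=-3
a = 5: 5--1=6, 5-2=3, 5-3=2, 5-5=0, 5-6=-1
a = 6: 6--1=7, 6-2=4, 6-3=3, 6-5=1, 6-6=0
Collecting distinct values (and noting 0 appears from a-a):
A - A = {-7, -6, -4, -3, -2, -1, 0, 1, 2, 3, 4, 6, 7}
|A - A| = 13

A - A = {-7, -6, -4, -3, -2, -1, 0, 1, 2, 3, 4, 6, 7}


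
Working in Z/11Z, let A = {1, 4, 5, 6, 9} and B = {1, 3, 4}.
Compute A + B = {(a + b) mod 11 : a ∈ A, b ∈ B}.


Work in Z/11Z: reduce every sum a + b modulo 11.
Enumerate all 15 pairs:
a = 1: 1+1=2, 1+3=4, 1+4=5
a = 4: 4+1=5, 4+3=7, 4+4=8
a = 5: 5+1=6, 5+3=8, 5+4=9
a = 6: 6+1=7, 6+3=9, 6+4=10
a = 9: 9+1=10, 9+3=1, 9+4=2
Distinct residues collected: {1, 2, 4, 5, 6, 7, 8, 9, 10}
|A + B| = 9 (out of 11 total residues).

A + B = {1, 2, 4, 5, 6, 7, 8, 9, 10}


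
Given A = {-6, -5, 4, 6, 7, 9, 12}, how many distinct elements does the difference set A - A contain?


A - A = {a - a' : a, a' ∈ A}; |A| = 7.
Bounds: 2|A|-1 ≤ |A - A| ≤ |A|² - |A| + 1, i.e. 13 ≤ |A - A| ≤ 43.
Note: 0 ∈ A - A always (from a - a). The set is symmetric: if d ∈ A - A then -d ∈ A - A.
Enumerate nonzero differences d = a - a' with a > a' (then include -d):
Positive differences: {1, 2, 3, 5, 6, 8, 9, 10, 11, 12, 13, 14, 15, 17, 18}
Full difference set: {0} ∪ (positive diffs) ∪ (negative diffs).
|A - A| = 1 + 2·15 = 31 (matches direct enumeration: 31).

|A - A| = 31


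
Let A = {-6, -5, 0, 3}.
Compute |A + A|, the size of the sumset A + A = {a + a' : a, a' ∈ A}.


A + A = {a + a' : a, a' ∈ A}; |A| = 4.
General bounds: 2|A| - 1 ≤ |A + A| ≤ |A|(|A|+1)/2, i.e. 7 ≤ |A + A| ≤ 10.
Lower bound 2|A|-1 is attained iff A is an arithmetic progression.
Enumerate sums a + a' for a ≤ a' (symmetric, so this suffices):
a = -6: -6+-6=-12, -6+-5=-11, -6+0=-6, -6+3=-3
a = -5: -5+-5=-10, -5+0=-5, -5+3=-2
a = 0: 0+0=0, 0+3=3
a = 3: 3+3=6
Distinct sums: {-12, -11, -10, -6, -5, -3, -2, 0, 3, 6}
|A + A| = 10

|A + A| = 10


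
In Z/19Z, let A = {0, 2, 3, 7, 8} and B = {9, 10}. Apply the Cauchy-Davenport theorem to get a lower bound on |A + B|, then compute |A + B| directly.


Cauchy-Davenport: |A + B| ≥ min(p, |A| + |B| - 1) for A, B nonempty in Z/pZ.
|A| = 5, |B| = 2, p = 19.
CD lower bound = min(19, 5 + 2 - 1) = min(19, 6) = 6.
Compute A + B mod 19 directly:
a = 0: 0+9=9, 0+10=10
a = 2: 2+9=11, 2+10=12
a = 3: 3+9=12, 3+10=13
a = 7: 7+9=16, 7+10=17
a = 8: 8+9=17, 8+10=18
A + B = {9, 10, 11, 12, 13, 16, 17, 18}, so |A + B| = 8.
Verify: 8 ≥ 6? Yes ✓.

CD lower bound = 6, actual |A + B| = 8.


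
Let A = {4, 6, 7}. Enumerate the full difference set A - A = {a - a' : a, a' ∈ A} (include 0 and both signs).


A - A = {a - a' : a, a' ∈ A}.
Compute a - a' for each ordered pair (a, a'):
a = 4: 4-4=0, 4-6=-2, 4-7=-3
a = 6: 6-4=2, 6-6=0, 6-7=-1
a = 7: 7-4=3, 7-6=1, 7-7=0
Collecting distinct values (and noting 0 appears from a-a):
A - A = {-3, -2, -1, 0, 1, 2, 3}
|A - A| = 7

A - A = {-3, -2, -1, 0, 1, 2, 3}


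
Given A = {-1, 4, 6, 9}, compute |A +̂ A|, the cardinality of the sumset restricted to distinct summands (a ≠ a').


Restricted sumset: A +̂ A = {a + a' : a ∈ A, a' ∈ A, a ≠ a'}.
Equivalently, take A + A and drop any sum 2a that is achievable ONLY as a + a for a ∈ A (i.e. sums representable only with equal summands).
Enumerate pairs (a, a') with a < a' (symmetric, so each unordered pair gives one sum; this covers all a ≠ a'):
  -1 + 4 = 3
  -1 + 6 = 5
  -1 + 9 = 8
  4 + 6 = 10
  4 + 9 = 13
  6 + 9 = 15
Collected distinct sums: {3, 5, 8, 10, 13, 15}
|A +̂ A| = 6
(Reference bound: |A +̂ A| ≥ 2|A| - 3 for |A| ≥ 2, with |A| = 4 giving ≥ 5.)

|A +̂ A| = 6


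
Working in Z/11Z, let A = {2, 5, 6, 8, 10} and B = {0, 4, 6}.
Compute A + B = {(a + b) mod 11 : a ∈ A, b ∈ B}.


Work in Z/11Z: reduce every sum a + b modulo 11.
Enumerate all 15 pairs:
a = 2: 2+0=2, 2+4=6, 2+6=8
a = 5: 5+0=5, 5+4=9, 5+6=0
a = 6: 6+0=6, 6+4=10, 6+6=1
a = 8: 8+0=8, 8+4=1, 8+6=3
a = 10: 10+0=10, 10+4=3, 10+6=5
Distinct residues collected: {0, 1, 2, 3, 5, 6, 8, 9, 10}
|A + B| = 9 (out of 11 total residues).

A + B = {0, 1, 2, 3, 5, 6, 8, 9, 10}


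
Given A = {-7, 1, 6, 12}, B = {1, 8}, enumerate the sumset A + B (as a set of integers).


A + B = {a + b : a ∈ A, b ∈ B}.
Enumerate all |A|·|B| = 4·2 = 8 pairs (a, b) and collect distinct sums.
a = -7: -7+1=-6, -7+8=1
a = 1: 1+1=2, 1+8=9
a = 6: 6+1=7, 6+8=14
a = 12: 12+1=13, 12+8=20
Collecting distinct sums: A + B = {-6, 1, 2, 7, 9, 13, 14, 20}
|A + B| = 8

A + B = {-6, 1, 2, 7, 9, 13, 14, 20}


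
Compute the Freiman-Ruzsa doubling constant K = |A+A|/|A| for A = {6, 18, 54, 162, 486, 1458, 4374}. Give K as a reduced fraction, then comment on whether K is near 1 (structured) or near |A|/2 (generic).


|A| = 7.
Compute A + A by enumerating all 49 pairs.
A + A = {12, 24, 36, 60, 72, 108, 168, 180, 216, 324, 492, 504, 540, 648, 972, 1464, 1476, 1512, 1620, 1944, 2916, 4380, 4392, 4428, 4536, 4860, 5832, 8748}, so |A + A| = 28.
K = |A + A| / |A| = 28/7 = 4/1 ≈ 4.0000.
Reference: AP of size 7 gives K = 13/7 ≈ 1.8571; a fully generic set of size 7 gives K ≈ 4.0000.

|A| = 7, |A + A| = 28, K = 28/7 = 4/1.


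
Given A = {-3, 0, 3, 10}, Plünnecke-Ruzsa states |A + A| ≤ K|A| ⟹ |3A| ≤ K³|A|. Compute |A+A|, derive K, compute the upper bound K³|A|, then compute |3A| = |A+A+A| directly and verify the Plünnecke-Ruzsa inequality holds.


|A| = 4.
Step 1: Compute A + A by enumerating all 16 pairs.
A + A = {-6, -3, 0, 3, 6, 7, 10, 13, 20}, so |A + A| = 9.
Step 2: Doubling constant K = |A + A|/|A| = 9/4 = 9/4 ≈ 2.2500.
Step 3: Plünnecke-Ruzsa gives |3A| ≤ K³·|A| = (2.2500)³ · 4 ≈ 45.5625.
Step 4: Compute 3A = A + A + A directly by enumerating all triples (a,b,c) ∈ A³; |3A| = 16.
Step 5: Check 16 ≤ 45.5625? Yes ✓.

K = 9/4, Plünnecke-Ruzsa bound K³|A| ≈ 45.5625, |3A| = 16, inequality holds.


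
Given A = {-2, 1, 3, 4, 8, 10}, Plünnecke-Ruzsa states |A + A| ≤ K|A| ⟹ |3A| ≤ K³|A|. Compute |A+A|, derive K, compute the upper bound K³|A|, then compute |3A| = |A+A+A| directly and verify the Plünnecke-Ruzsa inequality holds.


|A| = 6.
Step 1: Compute A + A by enumerating all 36 pairs.
A + A = {-4, -1, 1, 2, 4, 5, 6, 7, 8, 9, 11, 12, 13, 14, 16, 18, 20}, so |A + A| = 17.
Step 2: Doubling constant K = |A + A|/|A| = 17/6 = 17/6 ≈ 2.8333.
Step 3: Plünnecke-Ruzsa gives |3A| ≤ K³·|A| = (2.8333)³ · 6 ≈ 136.4722.
Step 4: Compute 3A = A + A + A directly by enumerating all triples (a,b,c) ∈ A³; |3A| = 30.
Step 5: Check 30 ≤ 136.4722? Yes ✓.

K = 17/6, Plünnecke-Ruzsa bound K³|A| ≈ 136.4722, |3A| = 30, inequality holds.


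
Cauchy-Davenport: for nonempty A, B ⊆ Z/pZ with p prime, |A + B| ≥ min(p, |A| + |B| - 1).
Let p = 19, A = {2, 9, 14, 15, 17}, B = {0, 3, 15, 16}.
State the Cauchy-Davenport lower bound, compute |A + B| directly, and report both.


Cauchy-Davenport: |A + B| ≥ min(p, |A| + |B| - 1) for A, B nonempty in Z/pZ.
|A| = 5, |B| = 4, p = 19.
CD lower bound = min(19, 5 + 4 - 1) = min(19, 8) = 8.
Compute A + B mod 19 directly:
a = 2: 2+0=2, 2+3=5, 2+15=17, 2+16=18
a = 9: 9+0=9, 9+3=12, 9+15=5, 9+16=6
a = 14: 14+0=14, 14+3=17, 14+15=10, 14+16=11
a = 15: 15+0=15, 15+3=18, 15+15=11, 15+16=12
a = 17: 17+0=17, 17+3=1, 17+15=13, 17+16=14
A + B = {1, 2, 5, 6, 9, 10, 11, 12, 13, 14, 15, 17, 18}, so |A + B| = 13.
Verify: 13 ≥ 8? Yes ✓.

CD lower bound = 8, actual |A + B| = 13.


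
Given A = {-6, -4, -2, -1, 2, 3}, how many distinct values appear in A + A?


A + A = {a + a' : a, a' ∈ A}; |A| = 6.
General bounds: 2|A| - 1 ≤ |A + A| ≤ |A|(|A|+1)/2, i.e. 11 ≤ |A + A| ≤ 21.
Lower bound 2|A|-1 is attained iff A is an arithmetic progression.
Enumerate sums a + a' for a ≤ a' (symmetric, so this suffices):
a = -6: -6+-6=-12, -6+-4=-10, -6+-2=-8, -6+-1=-7, -6+2=-4, -6+3=-3
a = -4: -4+-4=-8, -4+-2=-6, -4+-1=-5, -4+2=-2, -4+3=-1
a = -2: -2+-2=-4, -2+-1=-3, -2+2=0, -2+3=1
a = -1: -1+-1=-2, -1+2=1, -1+3=2
a = 2: 2+2=4, 2+3=5
a = 3: 3+3=6
Distinct sums: {-12, -10, -8, -7, -6, -5, -4, -3, -2, -1, 0, 1, 2, 4, 5, 6}
|A + A| = 16

|A + A| = 16


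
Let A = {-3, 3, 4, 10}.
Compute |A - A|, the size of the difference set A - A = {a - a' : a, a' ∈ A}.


A - A = {a - a' : a, a' ∈ A}; |A| = 4.
Bounds: 2|A|-1 ≤ |A - A| ≤ |A|² - |A| + 1, i.e. 7 ≤ |A - A| ≤ 13.
Note: 0 ∈ A - A always (from a - a). The set is symmetric: if d ∈ A - A then -d ∈ A - A.
Enumerate nonzero differences d = a - a' with a > a' (then include -d):
Positive differences: {1, 6, 7, 13}
Full difference set: {0} ∪ (positive diffs) ∪ (negative diffs).
|A - A| = 1 + 2·4 = 9 (matches direct enumeration: 9).

|A - A| = 9


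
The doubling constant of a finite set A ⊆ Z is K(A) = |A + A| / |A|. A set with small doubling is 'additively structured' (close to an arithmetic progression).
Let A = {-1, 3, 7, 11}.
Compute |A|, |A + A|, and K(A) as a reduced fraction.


|A| = 4.
Compute A + A by enumerating all 16 pairs.
A + A = {-2, 2, 6, 10, 14, 18, 22}, so |A + A| = 7.
K = |A + A| / |A| = 7/4 (already in lowest terms) ≈ 1.7500.
Reference: AP of size 4 gives K = 7/4 ≈ 1.7500; a fully generic set of size 4 gives K ≈ 2.5000.

|A| = 4, |A + A| = 7, K = 7/4.


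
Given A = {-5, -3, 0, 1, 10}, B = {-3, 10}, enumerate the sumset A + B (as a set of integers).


A + B = {a + b : a ∈ A, b ∈ B}.
Enumerate all |A|·|B| = 5·2 = 10 pairs (a, b) and collect distinct sums.
a = -5: -5+-3=-8, -5+10=5
a = -3: -3+-3=-6, -3+10=7
a = 0: 0+-3=-3, 0+10=10
a = 1: 1+-3=-2, 1+10=11
a = 10: 10+-3=7, 10+10=20
Collecting distinct sums: A + B = {-8, -6, -3, -2, 5, 7, 10, 11, 20}
|A + B| = 9

A + B = {-8, -6, -3, -2, 5, 7, 10, 11, 20}


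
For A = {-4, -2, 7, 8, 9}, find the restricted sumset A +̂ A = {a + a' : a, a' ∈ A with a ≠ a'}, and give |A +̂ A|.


Restricted sumset: A +̂ A = {a + a' : a ∈ A, a' ∈ A, a ≠ a'}.
Equivalently, take A + A and drop any sum 2a that is achievable ONLY as a + a for a ∈ A (i.e. sums representable only with equal summands).
Enumerate pairs (a, a') with a < a' (symmetric, so each unordered pair gives one sum; this covers all a ≠ a'):
  -4 + -2 = -6
  -4 + 7 = 3
  -4 + 8 = 4
  -4 + 9 = 5
  -2 + 7 = 5
  -2 + 8 = 6
  -2 + 9 = 7
  7 + 8 = 15
  7 + 9 = 16
  8 + 9 = 17
Collected distinct sums: {-6, 3, 4, 5, 6, 7, 15, 16, 17}
|A +̂ A| = 9
(Reference bound: |A +̂ A| ≥ 2|A| - 3 for |A| ≥ 2, with |A| = 5 giving ≥ 7.)

|A +̂ A| = 9


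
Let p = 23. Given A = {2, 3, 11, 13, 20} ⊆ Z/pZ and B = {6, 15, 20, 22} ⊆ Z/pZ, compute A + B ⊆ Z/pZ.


Work in Z/23Z: reduce every sum a + b modulo 23.
Enumerate all 20 pairs:
a = 2: 2+6=8, 2+15=17, 2+20=22, 2+22=1
a = 3: 3+6=9, 3+15=18, 3+20=0, 3+22=2
a = 11: 11+6=17, 11+15=3, 11+20=8, 11+22=10
a = 13: 13+6=19, 13+15=5, 13+20=10, 13+22=12
a = 20: 20+6=3, 20+15=12, 20+20=17, 20+22=19
Distinct residues collected: {0, 1, 2, 3, 5, 8, 9, 10, 12, 17, 18, 19, 22}
|A + B| = 13 (out of 23 total residues).

A + B = {0, 1, 2, 3, 5, 8, 9, 10, 12, 17, 18, 19, 22}


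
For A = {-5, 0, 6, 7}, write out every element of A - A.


A - A = {a - a' : a, a' ∈ A}.
Compute a - a' for each ordered pair (a, a'):
a = -5: -5--5=0, -5-0=-5, -5-6=-11, -5-7=-12
a = 0: 0--5=5, 0-0=0, 0-6=-6, 0-7=-7
a = 6: 6--5=11, 6-0=6, 6-6=0, 6-7=-1
a = 7: 7--5=12, 7-0=7, 7-6=1, 7-7=0
Collecting distinct values (and noting 0 appears from a-a):
A - A = {-12, -11, -7, -6, -5, -1, 0, 1, 5, 6, 7, 11, 12}
|A - A| = 13

A - A = {-12, -11, -7, -6, -5, -1, 0, 1, 5, 6, 7, 11, 12}


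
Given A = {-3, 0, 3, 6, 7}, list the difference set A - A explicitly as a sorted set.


A - A = {a - a' : a, a' ∈ A}.
Compute a - a' for each ordered pair (a, a'):
a = -3: -3--3=0, -3-0=-3, -3-3=-6, -3-6=-9, -3-7=-10
a = 0: 0--3=3, 0-0=0, 0-3=-3, 0-6=-6, 0-7=-7
a = 3: 3--3=6, 3-0=3, 3-3=0, 3-6=-3, 3-7=-4
a = 6: 6--3=9, 6-0=6, 6-3=3, 6-6=0, 6-7=-1
a = 7: 7--3=10, 7-0=7, 7-3=4, 7-6=1, 7-7=0
Collecting distinct values (and noting 0 appears from a-a):
A - A = {-10, -9, -7, -6, -4, -3, -1, 0, 1, 3, 4, 6, 7, 9, 10}
|A - A| = 15

A - A = {-10, -9, -7, -6, -4, -3, -1, 0, 1, 3, 4, 6, 7, 9, 10}


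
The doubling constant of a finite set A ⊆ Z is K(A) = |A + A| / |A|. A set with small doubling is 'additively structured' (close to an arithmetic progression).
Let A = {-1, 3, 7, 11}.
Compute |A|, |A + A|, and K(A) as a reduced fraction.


|A| = 4.
Compute A + A by enumerating all 16 pairs.
A + A = {-2, 2, 6, 10, 14, 18, 22}, so |A + A| = 7.
K = |A + A| / |A| = 7/4 (already in lowest terms) ≈ 1.7500.
Reference: AP of size 4 gives K = 7/4 ≈ 1.7500; a fully generic set of size 4 gives K ≈ 2.5000.

|A| = 4, |A + A| = 7, K = 7/4.


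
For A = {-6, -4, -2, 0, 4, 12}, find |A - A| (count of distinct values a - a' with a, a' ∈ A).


A - A = {a - a' : a, a' ∈ A}; |A| = 6.
Bounds: 2|A|-1 ≤ |A - A| ≤ |A|² - |A| + 1, i.e. 11 ≤ |A - A| ≤ 31.
Note: 0 ∈ A - A always (from a - a). The set is symmetric: if d ∈ A - A then -d ∈ A - A.
Enumerate nonzero differences d = a - a' with a > a' (then include -d):
Positive differences: {2, 4, 6, 8, 10, 12, 14, 16, 18}
Full difference set: {0} ∪ (positive diffs) ∪ (negative diffs).
|A - A| = 1 + 2·9 = 19 (matches direct enumeration: 19).

|A - A| = 19


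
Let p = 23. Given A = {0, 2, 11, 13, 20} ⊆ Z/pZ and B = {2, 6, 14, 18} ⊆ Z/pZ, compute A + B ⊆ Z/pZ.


Work in Z/23Z: reduce every sum a + b modulo 23.
Enumerate all 20 pairs:
a = 0: 0+2=2, 0+6=6, 0+14=14, 0+18=18
a = 2: 2+2=4, 2+6=8, 2+14=16, 2+18=20
a = 11: 11+2=13, 11+6=17, 11+14=2, 11+18=6
a = 13: 13+2=15, 13+6=19, 13+14=4, 13+18=8
a = 20: 20+2=22, 20+6=3, 20+14=11, 20+18=15
Distinct residues collected: {2, 3, 4, 6, 8, 11, 13, 14, 15, 16, 17, 18, 19, 20, 22}
|A + B| = 15 (out of 23 total residues).

A + B = {2, 3, 4, 6, 8, 11, 13, 14, 15, 16, 17, 18, 19, 20, 22}


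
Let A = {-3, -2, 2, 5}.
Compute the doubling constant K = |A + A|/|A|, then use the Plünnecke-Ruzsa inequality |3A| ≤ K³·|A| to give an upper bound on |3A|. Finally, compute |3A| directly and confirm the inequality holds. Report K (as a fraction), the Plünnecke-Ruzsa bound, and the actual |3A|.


|A| = 4.
Step 1: Compute A + A by enumerating all 16 pairs.
A + A = {-6, -5, -4, -1, 0, 2, 3, 4, 7, 10}, so |A + A| = 10.
Step 2: Doubling constant K = |A + A|/|A| = 10/4 = 10/4 ≈ 2.5000.
Step 3: Plünnecke-Ruzsa gives |3A| ≤ K³·|A| = (2.5000)³ · 4 ≈ 62.5000.
Step 4: Compute 3A = A + A + A directly by enumerating all triples (a,b,c) ∈ A³; |3A| = 19.
Step 5: Check 19 ≤ 62.5000? Yes ✓.

K = 10/4, Plünnecke-Ruzsa bound K³|A| ≈ 62.5000, |3A| = 19, inequality holds.


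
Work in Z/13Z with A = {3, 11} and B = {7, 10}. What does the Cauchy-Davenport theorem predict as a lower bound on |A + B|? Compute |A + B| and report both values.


Cauchy-Davenport: |A + B| ≥ min(p, |A| + |B| - 1) for A, B nonempty in Z/pZ.
|A| = 2, |B| = 2, p = 13.
CD lower bound = min(13, 2 + 2 - 1) = min(13, 3) = 3.
Compute A + B mod 13 directly:
a = 3: 3+7=10, 3+10=0
a = 11: 11+7=5, 11+10=8
A + B = {0, 5, 8, 10}, so |A + B| = 4.
Verify: 4 ≥ 3? Yes ✓.

CD lower bound = 3, actual |A + B| = 4.


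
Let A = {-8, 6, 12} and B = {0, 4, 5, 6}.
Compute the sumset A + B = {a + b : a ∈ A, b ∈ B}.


A + B = {a + b : a ∈ A, b ∈ B}.
Enumerate all |A|·|B| = 3·4 = 12 pairs (a, b) and collect distinct sums.
a = -8: -8+0=-8, -8+4=-4, -8+5=-3, -8+6=-2
a = 6: 6+0=6, 6+4=10, 6+5=11, 6+6=12
a = 12: 12+0=12, 12+4=16, 12+5=17, 12+6=18
Collecting distinct sums: A + B = {-8, -4, -3, -2, 6, 10, 11, 12, 16, 17, 18}
|A + B| = 11

A + B = {-8, -4, -3, -2, 6, 10, 11, 12, 16, 17, 18}


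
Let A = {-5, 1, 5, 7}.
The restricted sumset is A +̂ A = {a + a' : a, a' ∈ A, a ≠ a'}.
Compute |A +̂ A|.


Restricted sumset: A +̂ A = {a + a' : a ∈ A, a' ∈ A, a ≠ a'}.
Equivalently, take A + A and drop any sum 2a that is achievable ONLY as a + a for a ∈ A (i.e. sums representable only with equal summands).
Enumerate pairs (a, a') with a < a' (symmetric, so each unordered pair gives one sum; this covers all a ≠ a'):
  -5 + 1 = -4
  -5 + 5 = 0
  -5 + 7 = 2
  1 + 5 = 6
  1 + 7 = 8
  5 + 7 = 12
Collected distinct sums: {-4, 0, 2, 6, 8, 12}
|A +̂ A| = 6
(Reference bound: |A +̂ A| ≥ 2|A| - 3 for |A| ≥ 2, with |A| = 4 giving ≥ 5.)

|A +̂ A| = 6


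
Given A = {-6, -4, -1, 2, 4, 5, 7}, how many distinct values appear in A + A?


A + A = {a + a' : a, a' ∈ A}; |A| = 7.
General bounds: 2|A| - 1 ≤ |A + A| ≤ |A|(|A|+1)/2, i.e. 13 ≤ |A + A| ≤ 28.
Lower bound 2|A|-1 is attained iff A is an arithmetic progression.
Enumerate sums a + a' for a ≤ a' (symmetric, so this suffices):
a = -6: -6+-6=-12, -6+-4=-10, -6+-1=-7, -6+2=-4, -6+4=-2, -6+5=-1, -6+7=1
a = -4: -4+-4=-8, -4+-1=-5, -4+2=-2, -4+4=0, -4+5=1, -4+7=3
a = -1: -1+-1=-2, -1+2=1, -1+4=3, -1+5=4, -1+7=6
a = 2: 2+2=4, 2+4=6, 2+5=7, 2+7=9
a = 4: 4+4=8, 4+5=9, 4+7=11
a = 5: 5+5=10, 5+7=12
a = 7: 7+7=14
Distinct sums: {-12, -10, -8, -7, -5, -4, -2, -1, 0, 1, 3, 4, 6, 7, 8, 9, 10, 11, 12, 14}
|A + A| = 20

|A + A| = 20


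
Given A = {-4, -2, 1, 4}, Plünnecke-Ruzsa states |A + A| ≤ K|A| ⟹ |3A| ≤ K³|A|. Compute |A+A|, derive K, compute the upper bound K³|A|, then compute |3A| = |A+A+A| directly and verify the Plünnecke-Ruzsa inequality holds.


|A| = 4.
Step 1: Compute A + A by enumerating all 16 pairs.
A + A = {-8, -6, -4, -3, -1, 0, 2, 5, 8}, so |A + A| = 9.
Step 2: Doubling constant K = |A + A|/|A| = 9/4 = 9/4 ≈ 2.2500.
Step 3: Plünnecke-Ruzsa gives |3A| ≤ K³·|A| = (2.2500)³ · 4 ≈ 45.5625.
Step 4: Compute 3A = A + A + A directly by enumerating all triples (a,b,c) ∈ A³; |3A| = 16.
Step 5: Check 16 ≤ 45.5625? Yes ✓.

K = 9/4, Plünnecke-Ruzsa bound K³|A| ≈ 45.5625, |3A| = 16, inequality holds.


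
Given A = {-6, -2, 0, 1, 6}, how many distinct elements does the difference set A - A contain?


A - A = {a - a' : a, a' ∈ A}; |A| = 5.
Bounds: 2|A|-1 ≤ |A - A| ≤ |A|² - |A| + 1, i.e. 9 ≤ |A - A| ≤ 21.
Note: 0 ∈ A - A always (from a - a). The set is symmetric: if d ∈ A - A then -d ∈ A - A.
Enumerate nonzero differences d = a - a' with a > a' (then include -d):
Positive differences: {1, 2, 3, 4, 5, 6, 7, 8, 12}
Full difference set: {0} ∪ (positive diffs) ∪ (negative diffs).
|A - A| = 1 + 2·9 = 19 (matches direct enumeration: 19).

|A - A| = 19


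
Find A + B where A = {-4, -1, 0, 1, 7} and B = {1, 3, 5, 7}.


A + B = {a + b : a ∈ A, b ∈ B}.
Enumerate all |A|·|B| = 5·4 = 20 pairs (a, b) and collect distinct sums.
a = -4: -4+1=-3, -4+3=-1, -4+5=1, -4+7=3
a = -1: -1+1=0, -1+3=2, -1+5=4, -1+7=6
a = 0: 0+1=1, 0+3=3, 0+5=5, 0+7=7
a = 1: 1+1=2, 1+3=4, 1+5=6, 1+7=8
a = 7: 7+1=8, 7+3=10, 7+5=12, 7+7=14
Collecting distinct sums: A + B = {-3, -1, 0, 1, 2, 3, 4, 5, 6, 7, 8, 10, 12, 14}
|A + B| = 14

A + B = {-3, -1, 0, 1, 2, 3, 4, 5, 6, 7, 8, 10, 12, 14}


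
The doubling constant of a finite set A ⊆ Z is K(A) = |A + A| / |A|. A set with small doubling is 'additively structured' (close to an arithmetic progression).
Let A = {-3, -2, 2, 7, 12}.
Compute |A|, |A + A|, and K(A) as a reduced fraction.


|A| = 5.
Compute A + A by enumerating all 25 pairs.
A + A = {-6, -5, -4, -1, 0, 4, 5, 9, 10, 14, 19, 24}, so |A + A| = 12.
K = |A + A| / |A| = 12/5 (already in lowest terms) ≈ 2.4000.
Reference: AP of size 5 gives K = 9/5 ≈ 1.8000; a fully generic set of size 5 gives K ≈ 3.0000.

|A| = 5, |A + A| = 12, K = 12/5.


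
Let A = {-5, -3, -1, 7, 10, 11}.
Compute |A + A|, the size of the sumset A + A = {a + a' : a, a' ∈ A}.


A + A = {a + a' : a, a' ∈ A}; |A| = 6.
General bounds: 2|A| - 1 ≤ |A + A| ≤ |A|(|A|+1)/2, i.e. 11 ≤ |A + A| ≤ 21.
Lower bound 2|A|-1 is attained iff A is an arithmetic progression.
Enumerate sums a + a' for a ≤ a' (symmetric, so this suffices):
a = -5: -5+-5=-10, -5+-3=-8, -5+-1=-6, -5+7=2, -5+10=5, -5+11=6
a = -3: -3+-3=-6, -3+-1=-4, -3+7=4, -3+10=7, -3+11=8
a = -1: -1+-1=-2, -1+7=6, -1+10=9, -1+11=10
a = 7: 7+7=14, 7+10=17, 7+11=18
a = 10: 10+10=20, 10+11=21
a = 11: 11+11=22
Distinct sums: {-10, -8, -6, -4, -2, 2, 4, 5, 6, 7, 8, 9, 10, 14, 17, 18, 20, 21, 22}
|A + A| = 19

|A + A| = 19
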